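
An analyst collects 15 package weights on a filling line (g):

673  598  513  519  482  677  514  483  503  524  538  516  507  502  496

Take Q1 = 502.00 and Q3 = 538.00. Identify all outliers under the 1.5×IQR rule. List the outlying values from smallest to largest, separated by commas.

598, 673, 677

IQR = Q3 − Q1 = 538.00 − 502.00 = 36.00.
Lower fence = Q1 − 1.5·IQR = 502.00 − 54.00 = 448.00.
Upper fence = Q3 + 1.5·IQR = 538.00 + 54.00 = 592.00.
598 > 592.00 → outlier.
673 > 592.00 → outlier.
677 > 592.00 → outlier.
All remaining values lie within [448.00, 592.00].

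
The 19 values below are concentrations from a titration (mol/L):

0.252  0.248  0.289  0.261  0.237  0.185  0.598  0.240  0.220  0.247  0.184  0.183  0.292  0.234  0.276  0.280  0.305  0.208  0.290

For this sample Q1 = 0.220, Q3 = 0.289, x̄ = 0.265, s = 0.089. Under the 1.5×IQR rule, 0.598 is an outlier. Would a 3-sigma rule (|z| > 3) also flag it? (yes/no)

yes

z = (0.598 − 0.265) / 0.089 = 3.74.
|z| = 3.74 > 3.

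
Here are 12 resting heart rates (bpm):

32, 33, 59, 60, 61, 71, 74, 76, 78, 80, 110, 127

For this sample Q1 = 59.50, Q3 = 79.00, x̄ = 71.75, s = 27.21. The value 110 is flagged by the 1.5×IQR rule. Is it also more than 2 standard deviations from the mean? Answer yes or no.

no

z = (110 − 71.75) / 27.21 = 1.41.
|z| = 1.41 ≤ 2.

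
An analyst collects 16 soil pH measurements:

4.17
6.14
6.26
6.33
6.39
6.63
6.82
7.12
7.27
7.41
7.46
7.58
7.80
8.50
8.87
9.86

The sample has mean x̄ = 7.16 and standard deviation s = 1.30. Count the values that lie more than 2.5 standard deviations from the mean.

0

Cutoffs: x̄ ± 2.5s = [3.91, 10.41].
Every value lies within the cutoffs.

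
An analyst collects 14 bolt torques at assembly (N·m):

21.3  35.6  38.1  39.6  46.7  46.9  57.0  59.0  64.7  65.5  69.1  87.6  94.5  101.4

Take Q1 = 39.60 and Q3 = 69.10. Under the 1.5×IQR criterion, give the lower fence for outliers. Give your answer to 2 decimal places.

-4.65

IQR = Q3 − Q1 = 69.10 − 39.60 = 29.50.
Lower fence = Q1 − 1.5·IQR = 39.60 − 44.25 = -4.65.
Upper fence = Q3 + 1.5·IQR = 69.10 + 44.25 = 113.35.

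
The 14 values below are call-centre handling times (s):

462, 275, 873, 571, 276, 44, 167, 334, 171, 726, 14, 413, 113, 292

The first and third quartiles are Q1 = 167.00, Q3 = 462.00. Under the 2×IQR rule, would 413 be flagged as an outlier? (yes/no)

IQR = Q3 − Q1 = 462.00 − 167.00 = 295.00.
Lower fence = Q1 − 2·IQR = 167.00 − 590.00 = -423.00.
Upper fence = Q3 + 2·IQR = 462.00 + 590.00 = 1052.00.
413 lies within [-423.00, 1052.00].

no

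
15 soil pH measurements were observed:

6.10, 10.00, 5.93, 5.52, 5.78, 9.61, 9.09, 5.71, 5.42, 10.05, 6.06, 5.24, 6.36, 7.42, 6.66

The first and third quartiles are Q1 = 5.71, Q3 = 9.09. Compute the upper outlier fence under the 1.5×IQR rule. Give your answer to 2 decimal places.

IQR = Q3 − Q1 = 9.09 − 5.71 = 3.38.
Lower fence = Q1 − 1.5·IQR = 5.71 − 5.07 = 0.64.
Upper fence = Q3 + 1.5·IQR = 9.09 + 5.07 = 14.16.

14.16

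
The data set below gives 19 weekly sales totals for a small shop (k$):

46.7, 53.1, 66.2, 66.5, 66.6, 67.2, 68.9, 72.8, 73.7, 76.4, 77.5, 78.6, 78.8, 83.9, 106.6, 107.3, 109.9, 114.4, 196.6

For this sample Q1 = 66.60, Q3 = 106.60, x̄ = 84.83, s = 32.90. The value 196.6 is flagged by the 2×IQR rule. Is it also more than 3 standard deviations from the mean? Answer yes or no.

z = (196.6 − 84.83) / 32.90 = 3.40.
|z| = 3.40 > 3.

yes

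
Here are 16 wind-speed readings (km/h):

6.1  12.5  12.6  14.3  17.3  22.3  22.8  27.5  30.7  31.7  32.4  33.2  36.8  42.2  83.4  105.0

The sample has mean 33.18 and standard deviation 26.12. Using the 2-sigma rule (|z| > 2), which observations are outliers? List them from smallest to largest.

Cutoffs at x̄ ± 2s: 33.18 ± 2·26.12 = [-19.06, 85.42].
105.0: z = 2.75, |z| > 2 → outlier.
Every other value lies within [-19.06, 85.42].

105.0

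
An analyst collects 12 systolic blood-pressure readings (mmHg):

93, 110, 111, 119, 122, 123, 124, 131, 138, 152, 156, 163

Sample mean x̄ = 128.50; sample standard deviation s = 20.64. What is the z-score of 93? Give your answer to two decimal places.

-1.72

z = (93 − 128.50) / 20.64 = -1.72.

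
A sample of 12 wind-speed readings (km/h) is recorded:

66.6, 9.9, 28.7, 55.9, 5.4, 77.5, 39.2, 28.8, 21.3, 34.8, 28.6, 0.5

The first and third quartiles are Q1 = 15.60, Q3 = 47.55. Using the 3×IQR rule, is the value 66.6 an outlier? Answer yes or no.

IQR = Q3 − Q1 = 47.55 − 15.60 = 31.95.
Lower fence = Q1 − 3·IQR = 15.60 − 95.85 = -80.25.
Upper fence = Q3 + 3·IQR = 47.55 + 95.85 = 143.40.
66.6 lies within [-80.25, 143.40].

no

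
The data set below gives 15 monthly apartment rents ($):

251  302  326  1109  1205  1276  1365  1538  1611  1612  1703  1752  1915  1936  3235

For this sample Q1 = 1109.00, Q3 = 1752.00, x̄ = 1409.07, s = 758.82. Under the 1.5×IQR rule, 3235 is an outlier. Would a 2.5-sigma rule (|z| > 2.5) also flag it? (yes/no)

no

z = (3235 − 1409.07) / 758.82 = 2.41.
|z| = 2.41 ≤ 2.5.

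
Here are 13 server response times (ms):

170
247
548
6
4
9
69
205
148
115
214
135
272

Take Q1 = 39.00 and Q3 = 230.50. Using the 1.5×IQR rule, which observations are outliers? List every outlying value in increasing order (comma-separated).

548

IQR = Q3 − Q1 = 230.50 − 39.00 = 191.50.
Lower fence = Q1 − 1.5·IQR = 39.00 − 287.25 = -248.25.
Upper fence = Q3 + 1.5·IQR = 230.50 + 287.25 = 517.75.
548 > 517.75 → outlier.
All remaining values lie within [-248.25, 517.75].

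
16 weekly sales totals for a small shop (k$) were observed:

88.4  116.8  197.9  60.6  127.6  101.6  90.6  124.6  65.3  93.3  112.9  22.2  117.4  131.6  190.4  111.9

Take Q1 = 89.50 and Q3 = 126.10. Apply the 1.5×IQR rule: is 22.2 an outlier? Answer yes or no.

yes

IQR = Q3 − Q1 = 126.10 − 89.50 = 36.60.
Lower fence = Q1 − 1.5·IQR = 89.50 − 54.90 = 34.60.
Upper fence = Q3 + 1.5·IQR = 126.10 + 54.90 = 181.00.
22.2 lies below the lower fence.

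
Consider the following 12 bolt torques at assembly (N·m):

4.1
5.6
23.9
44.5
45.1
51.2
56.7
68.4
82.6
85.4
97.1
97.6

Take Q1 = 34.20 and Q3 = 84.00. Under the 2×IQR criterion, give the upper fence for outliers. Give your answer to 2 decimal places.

183.60

IQR = Q3 − Q1 = 84.00 − 34.20 = 49.80.
Lower fence = Q1 − 2·IQR = 34.20 − 99.60 = -65.40.
Upper fence = Q3 + 2·IQR = 84.00 + 99.60 = 183.60.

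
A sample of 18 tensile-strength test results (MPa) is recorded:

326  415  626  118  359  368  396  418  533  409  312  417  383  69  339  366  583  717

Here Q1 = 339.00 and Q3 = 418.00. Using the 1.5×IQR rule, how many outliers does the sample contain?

IQR = 79.00; fences at 339.00 − 118.50 = 220.50 and 418.00 + 118.50 = 536.50.
Outside the cutoffs: 69, 118, 583, 626, 717.

5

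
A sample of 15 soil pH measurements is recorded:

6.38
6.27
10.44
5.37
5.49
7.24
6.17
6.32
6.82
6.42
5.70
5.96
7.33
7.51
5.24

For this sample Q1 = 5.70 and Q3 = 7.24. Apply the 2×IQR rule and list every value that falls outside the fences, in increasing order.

IQR = Q3 − Q1 = 7.24 − 5.70 = 1.54.
Lower fence = Q1 − 2·IQR = 5.70 − 3.08 = 2.62.
Upper fence = Q3 + 2·IQR = 7.24 + 3.08 = 10.32.
10.44 > 10.32 → outlier.
All remaining values lie within [2.62, 10.32].

10.44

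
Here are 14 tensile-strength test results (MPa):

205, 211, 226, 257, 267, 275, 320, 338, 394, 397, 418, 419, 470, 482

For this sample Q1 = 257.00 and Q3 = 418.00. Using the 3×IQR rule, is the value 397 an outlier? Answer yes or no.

no

IQR = Q3 − Q1 = 418.00 − 257.00 = 161.00.
Lower fence = Q1 − 3·IQR = 257.00 − 483.00 = -226.00.
Upper fence = Q3 + 3·IQR = 418.00 + 483.00 = 901.00.
397 lies within [-226.00, 901.00].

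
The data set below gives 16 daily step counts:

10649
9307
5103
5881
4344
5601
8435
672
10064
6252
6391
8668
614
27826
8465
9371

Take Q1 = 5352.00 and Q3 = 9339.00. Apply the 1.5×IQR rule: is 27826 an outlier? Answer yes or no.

IQR = Q3 − Q1 = 9339.00 − 5352.00 = 3987.00.
Lower fence = Q1 − 1.5·IQR = 5352.00 − 5980.50 = -628.50.
Upper fence = Q3 + 1.5·IQR = 9339.00 + 5980.50 = 15319.50.
27826 lies above the upper fence.

yes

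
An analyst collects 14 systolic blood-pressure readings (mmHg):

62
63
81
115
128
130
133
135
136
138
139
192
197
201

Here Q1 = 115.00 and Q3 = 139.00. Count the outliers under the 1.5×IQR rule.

IQR = 24.00; fences at 115.00 − 36.00 = 79.00 and 139.00 + 36.00 = 175.00.
Outside the cutoffs: 62, 63, 192, 197, 201.

5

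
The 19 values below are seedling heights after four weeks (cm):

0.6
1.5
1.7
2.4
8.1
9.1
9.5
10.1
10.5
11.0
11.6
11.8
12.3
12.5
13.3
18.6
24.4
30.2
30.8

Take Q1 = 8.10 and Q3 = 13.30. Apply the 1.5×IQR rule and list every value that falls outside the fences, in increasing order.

24.4, 30.2, 30.8

IQR = Q3 − Q1 = 13.30 − 8.10 = 5.20.
Lower fence = Q1 − 1.5·IQR = 8.10 − 7.80 = 0.30.
Upper fence = Q3 + 1.5·IQR = 13.30 + 7.80 = 21.10.
24.4 > 21.10 → outlier.
30.2 > 21.10 → outlier.
30.8 > 21.10 → outlier.
All remaining values lie within [0.30, 21.10].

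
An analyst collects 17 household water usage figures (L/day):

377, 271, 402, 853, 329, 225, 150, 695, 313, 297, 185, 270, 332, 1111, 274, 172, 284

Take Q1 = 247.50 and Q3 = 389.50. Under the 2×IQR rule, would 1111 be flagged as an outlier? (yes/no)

IQR = Q3 − Q1 = 389.50 − 247.50 = 142.00.
Lower fence = Q1 − 2·IQR = 247.50 − 284.00 = -36.50.
Upper fence = Q3 + 2·IQR = 389.50 + 284.00 = 673.50.
1111 lies above the upper fence.

yes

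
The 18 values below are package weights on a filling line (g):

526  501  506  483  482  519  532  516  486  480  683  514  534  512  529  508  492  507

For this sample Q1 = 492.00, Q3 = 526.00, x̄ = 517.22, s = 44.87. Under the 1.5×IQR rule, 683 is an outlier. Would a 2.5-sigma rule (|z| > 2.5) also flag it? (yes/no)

z = (683 − 517.22) / 44.87 = 3.69.
|z| = 3.69 > 2.5.

yes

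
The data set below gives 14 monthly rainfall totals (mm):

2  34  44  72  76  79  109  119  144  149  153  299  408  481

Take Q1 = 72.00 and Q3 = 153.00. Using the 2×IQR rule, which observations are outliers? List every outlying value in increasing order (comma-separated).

408, 481

IQR = Q3 − Q1 = 153.00 − 72.00 = 81.00.
Lower fence = Q1 − 2·IQR = 72.00 − 162.00 = -90.00.
Upper fence = Q3 + 2·IQR = 153.00 + 162.00 = 315.00.
408 > 315.00 → outlier.
481 > 315.00 → outlier.
All remaining values lie within [-90.00, 315.00].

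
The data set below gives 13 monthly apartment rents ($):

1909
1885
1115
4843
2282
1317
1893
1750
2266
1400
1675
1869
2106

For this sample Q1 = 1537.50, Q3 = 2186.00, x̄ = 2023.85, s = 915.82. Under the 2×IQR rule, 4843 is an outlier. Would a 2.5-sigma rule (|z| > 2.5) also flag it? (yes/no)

z = (4843 − 2023.85) / 915.82 = 3.08.
|z| = 3.08 > 2.5.

yes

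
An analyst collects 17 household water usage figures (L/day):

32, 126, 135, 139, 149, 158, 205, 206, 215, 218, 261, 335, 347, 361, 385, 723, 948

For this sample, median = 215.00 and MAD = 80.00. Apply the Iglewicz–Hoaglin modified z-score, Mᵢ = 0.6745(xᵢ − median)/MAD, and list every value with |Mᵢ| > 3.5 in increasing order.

|Mᵢ| > 3.5 ⇔ |xᵢ − 215.00| > 3.5·80.00/0.6745 = 415.12.
So outliers lie outside [-200.12, 630.12].
723: M = 4.28 → outlier.
948: M = 6.18 → outlier.

723, 948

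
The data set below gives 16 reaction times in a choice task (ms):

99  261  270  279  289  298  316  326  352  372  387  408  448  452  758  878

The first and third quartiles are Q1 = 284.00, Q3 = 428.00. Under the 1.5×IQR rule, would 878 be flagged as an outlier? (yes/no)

IQR = Q3 − Q1 = 428.00 − 284.00 = 144.00.
Lower fence = Q1 − 1.5·IQR = 284.00 − 216.00 = 68.00.
Upper fence = Q3 + 1.5·IQR = 428.00 + 216.00 = 644.00.
878 lies above the upper fence.

yes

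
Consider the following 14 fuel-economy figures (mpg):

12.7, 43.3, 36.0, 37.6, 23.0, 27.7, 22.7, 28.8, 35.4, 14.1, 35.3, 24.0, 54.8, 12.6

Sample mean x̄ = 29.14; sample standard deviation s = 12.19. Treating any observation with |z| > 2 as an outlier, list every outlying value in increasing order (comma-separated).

Cutoffs at x̄ ± 2s: 29.14 ± 2·12.19 = [4.76, 53.52].
54.8: z = 2.11, |z| > 2 → outlier.
Every other value lies within [4.76, 53.52].

54.8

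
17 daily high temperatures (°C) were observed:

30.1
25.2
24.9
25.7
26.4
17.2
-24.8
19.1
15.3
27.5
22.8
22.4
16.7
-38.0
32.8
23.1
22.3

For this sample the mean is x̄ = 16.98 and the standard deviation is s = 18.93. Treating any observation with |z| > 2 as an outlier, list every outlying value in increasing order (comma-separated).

-38.0, -24.8

Cutoffs at x̄ ± 2s: 16.98 ± 2·18.93 = [-20.88, 54.84].
-38.0: z = -2.90, |z| > 2 → outlier.
-24.8: z = -2.21, |z| > 2 → outlier.
Every other value lies within [-20.88, 54.84].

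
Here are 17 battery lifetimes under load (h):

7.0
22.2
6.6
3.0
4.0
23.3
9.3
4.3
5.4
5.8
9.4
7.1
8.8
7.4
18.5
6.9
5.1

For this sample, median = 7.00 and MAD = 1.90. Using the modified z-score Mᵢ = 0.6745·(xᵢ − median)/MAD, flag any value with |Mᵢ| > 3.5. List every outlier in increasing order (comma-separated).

|Mᵢ| > 3.5 ⇔ |xᵢ − 7.00| > 3.5·1.90/0.6745 = 9.86.
So outliers lie outside [-2.86, 16.86].
18.5: M = 4.08 → outlier.
22.2: M = 5.40 → outlier.
23.3: M = 5.79 → outlier.

18.5, 22.2, 23.3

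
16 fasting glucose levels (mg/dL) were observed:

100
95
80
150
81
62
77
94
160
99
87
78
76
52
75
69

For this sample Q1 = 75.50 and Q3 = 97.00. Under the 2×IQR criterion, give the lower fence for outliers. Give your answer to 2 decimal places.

32.50

IQR = Q3 − Q1 = 97.00 − 75.50 = 21.50.
Lower fence = Q1 − 2·IQR = 75.50 − 43.00 = 32.50.
Upper fence = Q3 + 2·IQR = 97.00 + 43.00 = 140.00.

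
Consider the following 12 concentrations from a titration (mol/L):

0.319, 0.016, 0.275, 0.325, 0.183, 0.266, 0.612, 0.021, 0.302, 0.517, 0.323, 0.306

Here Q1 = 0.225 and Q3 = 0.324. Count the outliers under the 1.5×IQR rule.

4

IQR = 0.099; fences at 0.225 − 0.1485 = 0.0765 and 0.324 + 0.1485 = 0.4725.
Outside the cutoffs: 0.016, 0.021, 0.517, 0.612.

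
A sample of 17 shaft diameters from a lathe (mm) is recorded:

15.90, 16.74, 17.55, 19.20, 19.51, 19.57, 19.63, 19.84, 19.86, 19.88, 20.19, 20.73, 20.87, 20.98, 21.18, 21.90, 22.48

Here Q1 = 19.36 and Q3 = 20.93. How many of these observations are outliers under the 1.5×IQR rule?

IQR = 1.57; fences at 19.36 − 2.355 = 17.005 and 20.93 + 2.355 = 23.285.
Outside the cutoffs: 15.90, 16.74.

2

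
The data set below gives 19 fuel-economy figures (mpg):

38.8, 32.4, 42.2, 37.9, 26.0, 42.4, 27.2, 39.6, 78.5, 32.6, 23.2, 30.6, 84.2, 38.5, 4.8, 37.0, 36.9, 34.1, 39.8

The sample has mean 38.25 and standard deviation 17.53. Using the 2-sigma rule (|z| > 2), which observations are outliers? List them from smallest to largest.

Cutoffs at x̄ ± 2s: 38.25 ± 2·17.53 = [3.19, 73.31].
78.5: z = 2.30, |z| > 2 → outlier.
84.2: z = 2.62, |z| > 2 → outlier.
Every other value lies within [3.19, 73.31].

78.5, 84.2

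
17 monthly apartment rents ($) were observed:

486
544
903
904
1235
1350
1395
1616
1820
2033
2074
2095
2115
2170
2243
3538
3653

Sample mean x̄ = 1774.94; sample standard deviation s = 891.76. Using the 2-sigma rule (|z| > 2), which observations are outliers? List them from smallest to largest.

Cutoffs at x̄ ± 2s: 1774.94 ± 2·891.76 = [-8.58, 3558.46].
3653: z = 2.11, |z| > 2 → outlier.
Every other value lies within [-8.58, 3558.46].

3653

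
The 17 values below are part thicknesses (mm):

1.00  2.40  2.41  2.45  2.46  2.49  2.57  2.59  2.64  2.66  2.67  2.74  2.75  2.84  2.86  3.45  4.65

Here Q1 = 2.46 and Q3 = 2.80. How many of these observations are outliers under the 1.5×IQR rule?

3

IQR = 0.34; fences at 2.46 − 0.51 = 1.95 and 2.80 + 0.51 = 3.31.
Outside the cutoffs: 1.00, 3.45, 4.65.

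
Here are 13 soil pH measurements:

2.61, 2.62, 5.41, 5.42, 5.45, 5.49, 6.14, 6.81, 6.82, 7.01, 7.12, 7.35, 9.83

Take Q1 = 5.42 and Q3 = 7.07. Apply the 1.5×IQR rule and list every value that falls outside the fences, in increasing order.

2.61, 2.62, 9.83

IQR = Q3 − Q1 = 7.07 − 5.42 = 1.65.
Lower fence = Q1 − 1.5·IQR = 5.42 − 2.475 = 2.945.
Upper fence = Q3 + 1.5·IQR = 7.07 + 2.475 = 9.545.
2.61 < 2.945 → outlier.
2.62 < 2.945 → outlier.
9.83 > 9.545 → outlier.
All remaining values lie within [2.945, 9.545].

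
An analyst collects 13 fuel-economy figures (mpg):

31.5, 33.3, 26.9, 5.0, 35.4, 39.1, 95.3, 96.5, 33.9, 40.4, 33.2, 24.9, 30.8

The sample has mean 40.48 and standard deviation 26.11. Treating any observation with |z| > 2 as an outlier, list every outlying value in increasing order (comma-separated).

95.3, 96.5

Cutoffs at x̄ ± 2s: 40.48 ± 2·26.11 = [-11.74, 92.70].
95.3: z = 2.10, |z| > 2 → outlier.
96.5: z = 2.15, |z| > 2 → outlier.
Every other value lies within [-11.74, 92.70].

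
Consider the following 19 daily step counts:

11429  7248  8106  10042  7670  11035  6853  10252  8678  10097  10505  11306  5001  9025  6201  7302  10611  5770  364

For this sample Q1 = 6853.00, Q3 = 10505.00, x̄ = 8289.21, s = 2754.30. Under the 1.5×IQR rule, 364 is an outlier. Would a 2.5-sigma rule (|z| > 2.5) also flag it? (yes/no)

z = (364 − 8289.21) / 2754.30 = -2.88.
|z| = 2.88 > 2.5.

yes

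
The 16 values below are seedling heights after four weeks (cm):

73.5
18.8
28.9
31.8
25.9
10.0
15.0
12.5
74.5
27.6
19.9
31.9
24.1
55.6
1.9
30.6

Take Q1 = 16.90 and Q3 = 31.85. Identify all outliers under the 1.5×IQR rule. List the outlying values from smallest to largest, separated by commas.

IQR = Q3 − Q1 = 31.85 − 16.90 = 14.95.
Lower fence = Q1 − 1.5·IQR = 16.90 − 22.425 = -5.525.
Upper fence = Q3 + 1.5·IQR = 31.85 + 22.425 = 54.275.
55.6 > 54.275 → outlier.
73.5 > 54.275 → outlier.
74.5 > 54.275 → outlier.
All remaining values lie within [-5.525, 54.275].

55.6, 73.5, 74.5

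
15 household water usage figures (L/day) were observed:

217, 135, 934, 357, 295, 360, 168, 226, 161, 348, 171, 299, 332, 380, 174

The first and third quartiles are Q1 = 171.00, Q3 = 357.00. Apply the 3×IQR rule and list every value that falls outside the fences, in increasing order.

934

IQR = Q3 − Q1 = 357.00 − 171.00 = 186.00.
Lower fence = Q1 − 3·IQR = 171.00 − 558.00 = -387.00.
Upper fence = Q3 + 3·IQR = 357.00 + 558.00 = 915.00.
934 > 915.00 → outlier.
All remaining values lie within [-387.00, 915.00].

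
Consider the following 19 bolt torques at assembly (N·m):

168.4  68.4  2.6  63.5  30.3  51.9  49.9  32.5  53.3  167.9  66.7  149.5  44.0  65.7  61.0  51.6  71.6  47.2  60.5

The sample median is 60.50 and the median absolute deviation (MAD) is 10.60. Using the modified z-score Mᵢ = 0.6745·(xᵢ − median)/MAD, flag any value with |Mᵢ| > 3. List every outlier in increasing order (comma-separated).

|Mᵢ| > 3 ⇔ |xᵢ − 60.50| > 3·10.60/0.6745 = 47.15.
So outliers lie outside [13.35, 107.65].
2.6: M = -3.68 → outlier.
149.5: M = 5.66 → outlier.
167.9: M = 6.83 → outlier.
168.4: M = 6.87 → outlier.

2.6, 149.5, 167.9, 168.4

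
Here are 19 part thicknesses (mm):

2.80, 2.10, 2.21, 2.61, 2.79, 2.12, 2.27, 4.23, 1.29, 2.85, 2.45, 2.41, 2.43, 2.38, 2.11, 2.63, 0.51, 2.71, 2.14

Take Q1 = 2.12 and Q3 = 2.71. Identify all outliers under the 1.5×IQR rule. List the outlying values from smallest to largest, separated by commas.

IQR = Q3 − Q1 = 2.71 − 2.12 = 0.59.
Lower fence = Q1 − 1.5·IQR = 2.12 − 0.885 = 1.235.
Upper fence = Q3 + 1.5·IQR = 2.71 + 0.885 = 3.595.
0.51 < 1.235 → outlier.
4.23 > 3.595 → outlier.
All remaining values lie within [1.235, 3.595].

0.51, 4.23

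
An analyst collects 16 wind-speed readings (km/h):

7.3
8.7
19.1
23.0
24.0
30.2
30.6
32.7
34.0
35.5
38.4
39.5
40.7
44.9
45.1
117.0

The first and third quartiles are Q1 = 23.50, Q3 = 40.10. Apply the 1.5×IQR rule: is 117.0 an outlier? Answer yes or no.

IQR = Q3 − Q1 = 40.10 − 23.50 = 16.60.
Lower fence = Q1 − 1.5·IQR = 23.50 − 24.90 = -1.40.
Upper fence = Q3 + 1.5·IQR = 40.10 + 24.90 = 65.00.
117.0 lies above the upper fence.

yes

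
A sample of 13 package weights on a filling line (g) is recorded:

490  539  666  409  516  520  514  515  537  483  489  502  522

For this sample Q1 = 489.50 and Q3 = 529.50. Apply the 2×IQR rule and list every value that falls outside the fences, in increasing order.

409, 666

IQR = Q3 − Q1 = 529.50 − 489.50 = 40.00.
Lower fence = Q1 − 2·IQR = 489.50 − 80.00 = 409.50.
Upper fence = Q3 + 2·IQR = 529.50 + 80.00 = 609.50.
409 < 409.50 → outlier.
666 > 609.50 → outlier.
All remaining values lie within [409.50, 609.50].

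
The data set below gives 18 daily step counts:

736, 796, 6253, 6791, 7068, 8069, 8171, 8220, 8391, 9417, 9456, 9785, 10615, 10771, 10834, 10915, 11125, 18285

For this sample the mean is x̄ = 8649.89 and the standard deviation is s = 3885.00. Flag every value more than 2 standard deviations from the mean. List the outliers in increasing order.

736, 796, 18285

Cutoffs at x̄ ± 2s: 8649.89 ± 2·3885.00 = [879.89, 16419.89].
736: z = -2.04, |z| > 2 → outlier.
796: z = -2.02, |z| > 2 → outlier.
18285: z = 2.48, |z| > 2 → outlier.
Every other value lies within [879.89, 16419.89].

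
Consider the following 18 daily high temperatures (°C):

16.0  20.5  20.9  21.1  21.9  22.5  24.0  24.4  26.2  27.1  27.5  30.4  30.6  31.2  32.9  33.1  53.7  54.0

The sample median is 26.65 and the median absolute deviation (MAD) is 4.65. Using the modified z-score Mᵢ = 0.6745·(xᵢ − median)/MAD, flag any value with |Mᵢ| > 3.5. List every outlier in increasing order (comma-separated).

|Mᵢ| > 3.5 ⇔ |xᵢ − 26.65| > 3.5·4.65/0.6745 = 24.13.
So outliers lie outside [2.52, 50.78].
53.7: M = 3.92 → outlier.
54.0: M = 3.97 → outlier.

53.7, 54.0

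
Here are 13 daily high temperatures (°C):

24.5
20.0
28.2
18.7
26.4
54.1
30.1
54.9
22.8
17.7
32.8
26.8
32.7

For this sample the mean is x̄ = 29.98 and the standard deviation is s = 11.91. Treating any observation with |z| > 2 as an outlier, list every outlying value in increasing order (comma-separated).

54.1, 54.9

Cutoffs at x̄ ± 2s: 29.98 ± 2·11.91 = [6.16, 53.80].
54.1: z = 2.03, |z| > 2 → outlier.
54.9: z = 2.09, |z| > 2 → outlier.
Every other value lies within [6.16, 53.80].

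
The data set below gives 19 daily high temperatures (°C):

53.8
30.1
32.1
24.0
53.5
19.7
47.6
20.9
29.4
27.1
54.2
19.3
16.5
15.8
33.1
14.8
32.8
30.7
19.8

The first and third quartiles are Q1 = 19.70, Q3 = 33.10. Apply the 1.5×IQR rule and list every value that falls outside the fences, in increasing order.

53.5, 53.8, 54.2

IQR = Q3 − Q1 = 33.10 − 19.70 = 13.40.
Lower fence = Q1 − 1.5·IQR = 19.70 − 20.10 = -0.40.
Upper fence = Q3 + 1.5·IQR = 33.10 + 20.10 = 53.20.
53.5 > 53.20 → outlier.
53.8 > 53.20 → outlier.
54.2 > 53.20 → outlier.
All remaining values lie within [-0.40, 53.20].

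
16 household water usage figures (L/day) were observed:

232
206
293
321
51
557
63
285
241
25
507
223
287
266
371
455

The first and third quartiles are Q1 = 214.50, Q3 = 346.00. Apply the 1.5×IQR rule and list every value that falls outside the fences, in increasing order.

557

IQR = Q3 − Q1 = 346.00 − 214.50 = 131.50.
Lower fence = Q1 − 1.5·IQR = 214.50 − 197.25 = 17.25.
Upper fence = Q3 + 1.5·IQR = 346.00 + 197.25 = 543.25.
557 > 543.25 → outlier.
All remaining values lie within [17.25, 543.25].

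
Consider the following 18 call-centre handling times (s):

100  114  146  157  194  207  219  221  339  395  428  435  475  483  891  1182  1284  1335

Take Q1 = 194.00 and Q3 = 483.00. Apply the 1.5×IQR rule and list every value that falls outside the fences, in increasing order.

IQR = Q3 − Q1 = 483.00 − 194.00 = 289.00.
Lower fence = Q1 − 1.5·IQR = 194.00 − 433.50 = -239.50.
Upper fence = Q3 + 1.5·IQR = 483.00 + 433.50 = 916.50.
1182 > 916.50 → outlier.
1284 > 916.50 → outlier.
1335 > 916.50 → outlier.
All remaining values lie within [-239.50, 916.50].

1182, 1284, 1335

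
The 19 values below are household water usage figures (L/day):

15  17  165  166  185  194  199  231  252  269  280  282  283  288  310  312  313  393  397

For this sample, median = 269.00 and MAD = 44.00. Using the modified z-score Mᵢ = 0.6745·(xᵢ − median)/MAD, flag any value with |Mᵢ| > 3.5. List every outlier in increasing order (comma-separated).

|Mᵢ| > 3.5 ⇔ |xᵢ − 269.00| > 3.5·44.00/0.6745 = 228.32.
So outliers lie outside [40.68, 497.32].
15: M = -3.89 → outlier.
17: M = -3.86 → outlier.

15, 17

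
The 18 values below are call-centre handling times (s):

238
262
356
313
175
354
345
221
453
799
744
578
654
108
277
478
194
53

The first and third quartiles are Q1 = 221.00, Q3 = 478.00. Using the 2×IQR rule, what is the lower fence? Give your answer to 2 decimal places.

-293.00

IQR = Q3 − Q1 = 478.00 − 221.00 = 257.00.
Lower fence = Q1 − 2·IQR = 221.00 − 514.00 = -293.00.
Upper fence = Q3 + 2·IQR = 478.00 + 514.00 = 992.00.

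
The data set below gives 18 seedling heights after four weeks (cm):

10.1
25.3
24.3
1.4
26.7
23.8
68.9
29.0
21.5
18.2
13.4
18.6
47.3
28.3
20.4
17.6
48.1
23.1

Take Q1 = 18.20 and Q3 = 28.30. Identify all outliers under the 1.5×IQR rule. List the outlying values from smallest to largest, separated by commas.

1.4, 47.3, 48.1, 68.9

IQR = Q3 − Q1 = 28.30 − 18.20 = 10.10.
Lower fence = Q1 − 1.5·IQR = 18.20 − 15.15 = 3.05.
Upper fence = Q3 + 1.5·IQR = 28.30 + 15.15 = 43.45.
1.4 < 3.05 → outlier.
47.3 > 43.45 → outlier.
48.1 > 43.45 → outlier.
68.9 > 43.45 → outlier.
All remaining values lie within [3.05, 43.45].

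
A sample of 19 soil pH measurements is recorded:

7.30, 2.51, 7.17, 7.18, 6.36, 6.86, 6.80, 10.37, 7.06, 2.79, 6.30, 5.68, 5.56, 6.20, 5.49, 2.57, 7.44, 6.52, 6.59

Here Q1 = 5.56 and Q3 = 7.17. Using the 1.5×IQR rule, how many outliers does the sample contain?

4

IQR = 1.61; fences at 5.56 − 2.415 = 3.145 and 7.17 + 2.415 = 9.585.
Outside the cutoffs: 2.51, 2.57, 2.79, 10.37.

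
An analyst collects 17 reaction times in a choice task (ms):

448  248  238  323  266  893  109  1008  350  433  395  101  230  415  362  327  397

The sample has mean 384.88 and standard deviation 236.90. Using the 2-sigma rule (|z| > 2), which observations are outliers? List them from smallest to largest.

893, 1008

Cutoffs at x̄ ± 2s: 384.88 ± 2·236.90 = [-88.92, 858.68].
893: z = 2.14, |z| > 2 → outlier.
1008: z = 2.63, |z| > 2 → outlier.
Every other value lies within [-88.92, 858.68].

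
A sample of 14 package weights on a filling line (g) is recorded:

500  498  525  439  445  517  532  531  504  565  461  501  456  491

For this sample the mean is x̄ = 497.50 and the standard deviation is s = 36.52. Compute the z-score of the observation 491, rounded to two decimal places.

z = (491 − 497.50) / 36.52 = -0.18.

-0.18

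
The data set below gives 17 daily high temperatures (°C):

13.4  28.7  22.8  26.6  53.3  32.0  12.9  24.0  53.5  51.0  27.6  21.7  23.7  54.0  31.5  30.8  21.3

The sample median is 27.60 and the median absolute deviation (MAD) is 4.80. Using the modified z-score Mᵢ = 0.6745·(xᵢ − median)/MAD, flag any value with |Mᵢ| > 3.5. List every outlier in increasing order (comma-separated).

|Mᵢ| > 3.5 ⇔ |xᵢ − 27.60| > 3.5·4.80/0.6745 = 24.91.
So outliers lie outside [2.69, 52.51].
53.3: M = 3.61 → outlier.
53.5: M = 3.64 → outlier.
54.0: M = 3.71 → outlier.

53.3, 53.5, 54.0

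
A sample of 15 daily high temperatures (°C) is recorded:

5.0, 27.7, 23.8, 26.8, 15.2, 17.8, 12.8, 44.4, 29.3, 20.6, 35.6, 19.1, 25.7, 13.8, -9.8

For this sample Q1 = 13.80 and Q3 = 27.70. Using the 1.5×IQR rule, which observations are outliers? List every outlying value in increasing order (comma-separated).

-9.8

IQR = Q3 − Q1 = 27.70 − 13.80 = 13.90.
Lower fence = Q1 − 1.5·IQR = 13.80 − 20.85 = -7.05.
Upper fence = Q3 + 1.5·IQR = 27.70 + 20.85 = 48.55.
-9.8 < -7.05 → outlier.
All remaining values lie within [-7.05, 48.55].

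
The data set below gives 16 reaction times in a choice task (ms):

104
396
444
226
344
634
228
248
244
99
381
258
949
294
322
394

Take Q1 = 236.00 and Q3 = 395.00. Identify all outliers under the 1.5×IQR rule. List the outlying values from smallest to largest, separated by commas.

634, 949

IQR = Q3 − Q1 = 395.00 − 236.00 = 159.00.
Lower fence = Q1 − 1.5·IQR = 236.00 − 238.50 = -2.50.
Upper fence = Q3 + 1.5·IQR = 395.00 + 238.50 = 633.50.
634 > 633.50 → outlier.
949 > 633.50 → outlier.
All remaining values lie within [-2.50, 633.50].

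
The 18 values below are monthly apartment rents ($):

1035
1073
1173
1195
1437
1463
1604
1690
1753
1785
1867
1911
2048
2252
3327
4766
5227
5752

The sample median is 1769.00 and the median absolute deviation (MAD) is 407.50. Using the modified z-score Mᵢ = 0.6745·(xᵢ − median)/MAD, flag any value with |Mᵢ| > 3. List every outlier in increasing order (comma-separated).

|Mᵢ| > 3 ⇔ |xᵢ − 1769.00| > 3·407.50/0.6745 = 1812.45.
So outliers lie outside [-43.45, 3581.45].
4766: M = 4.96 → outlier.
5227: M = 5.72 → outlier.
5752: M = 6.59 → outlier.

4766, 5227, 5752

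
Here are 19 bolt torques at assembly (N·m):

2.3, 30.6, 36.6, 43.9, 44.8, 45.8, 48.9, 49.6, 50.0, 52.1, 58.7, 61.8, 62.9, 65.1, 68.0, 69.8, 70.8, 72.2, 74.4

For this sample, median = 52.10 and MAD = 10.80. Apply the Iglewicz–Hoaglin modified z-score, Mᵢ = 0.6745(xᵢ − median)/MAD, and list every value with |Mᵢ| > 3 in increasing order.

|Mᵢ| > 3 ⇔ |xᵢ − 52.10| > 3·10.80/0.6745 = 48.04.
So outliers lie outside [4.06, 100.14].
2.3: M = -3.11 → outlier.

2.3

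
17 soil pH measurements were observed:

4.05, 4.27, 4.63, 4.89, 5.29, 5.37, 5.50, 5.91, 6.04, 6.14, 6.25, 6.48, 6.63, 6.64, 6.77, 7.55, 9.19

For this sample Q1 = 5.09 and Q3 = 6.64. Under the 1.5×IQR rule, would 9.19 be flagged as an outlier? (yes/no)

yes

IQR = Q3 − Q1 = 6.64 − 5.09 = 1.55.
Lower fence = Q1 − 1.5·IQR = 5.09 − 2.325 = 2.765.
Upper fence = Q3 + 1.5·IQR = 6.64 + 2.325 = 8.965.
9.19 lies above the upper fence.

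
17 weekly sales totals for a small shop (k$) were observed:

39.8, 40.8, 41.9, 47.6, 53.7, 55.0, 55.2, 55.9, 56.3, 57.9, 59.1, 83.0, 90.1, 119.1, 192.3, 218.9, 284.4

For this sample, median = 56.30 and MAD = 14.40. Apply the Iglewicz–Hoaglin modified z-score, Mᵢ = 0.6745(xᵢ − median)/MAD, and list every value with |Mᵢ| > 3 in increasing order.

192.3, 218.9, 284.4

|Mᵢ| > 3 ⇔ |xᵢ − 56.30| > 3·14.40/0.6745 = 64.05.
So outliers lie outside [-7.75, 120.35].
192.3: M = 6.37 → outlier.
218.9: M = 7.62 → outlier.
284.4: M = 10.68 → outlier.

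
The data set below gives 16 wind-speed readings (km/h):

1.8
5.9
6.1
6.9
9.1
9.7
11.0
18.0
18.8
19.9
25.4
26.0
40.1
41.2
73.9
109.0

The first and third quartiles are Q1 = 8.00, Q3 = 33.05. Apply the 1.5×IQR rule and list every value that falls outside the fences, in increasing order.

IQR = Q3 − Q1 = 33.05 − 8.00 = 25.05.
Lower fence = Q1 − 1.5·IQR = 8.00 − 37.575 = -29.575.
Upper fence = Q3 + 1.5·IQR = 33.05 + 37.575 = 70.625.
73.9 > 70.625 → outlier.
109.0 > 70.625 → outlier.
All remaining values lie within [-29.575, 70.625].

73.9, 109.0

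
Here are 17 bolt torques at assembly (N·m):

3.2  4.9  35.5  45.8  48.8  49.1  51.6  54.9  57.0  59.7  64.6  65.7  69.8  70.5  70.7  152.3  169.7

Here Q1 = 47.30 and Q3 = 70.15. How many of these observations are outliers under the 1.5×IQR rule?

IQR = 22.85; fences at 47.30 − 34.275 = 13.025 and 70.15 + 34.275 = 104.425.
Outside the cutoffs: 3.2, 4.9, 152.3, 169.7.

4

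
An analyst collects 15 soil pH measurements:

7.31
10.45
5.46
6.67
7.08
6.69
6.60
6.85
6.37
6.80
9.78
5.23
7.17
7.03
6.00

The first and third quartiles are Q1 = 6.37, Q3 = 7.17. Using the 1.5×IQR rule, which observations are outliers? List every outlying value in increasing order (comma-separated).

IQR = Q3 − Q1 = 7.17 − 6.37 = 0.80.
Lower fence = Q1 − 1.5·IQR = 6.37 − 1.20 = 5.17.
Upper fence = Q3 + 1.5·IQR = 7.17 + 1.20 = 8.37.
9.78 > 8.37 → outlier.
10.45 > 8.37 → outlier.
All remaining values lie within [5.17, 8.37].

9.78, 10.45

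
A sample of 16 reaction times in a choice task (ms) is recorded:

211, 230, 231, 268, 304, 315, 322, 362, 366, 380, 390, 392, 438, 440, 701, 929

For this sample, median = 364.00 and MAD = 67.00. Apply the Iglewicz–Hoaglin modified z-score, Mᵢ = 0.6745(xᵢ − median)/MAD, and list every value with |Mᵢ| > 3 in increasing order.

|Mᵢ| > 3 ⇔ |xᵢ − 364.00| > 3·67.00/0.6745 = 298.00.
So outliers lie outside [66.00, 662.00].
701: M = 3.39 → outlier.
929: M = 5.69 → outlier.

701, 929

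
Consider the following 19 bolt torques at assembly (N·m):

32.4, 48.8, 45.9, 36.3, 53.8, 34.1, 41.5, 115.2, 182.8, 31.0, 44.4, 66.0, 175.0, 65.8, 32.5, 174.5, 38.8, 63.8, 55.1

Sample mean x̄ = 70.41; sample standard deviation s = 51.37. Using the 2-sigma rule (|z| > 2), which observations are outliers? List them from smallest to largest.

174.5, 175.0, 182.8

Cutoffs at x̄ ± 2s: 70.41 ± 2·51.37 = [-32.33, 173.15].
174.5: z = 2.03, |z| > 2 → outlier.
175.0: z = 2.04, |z| > 2 → outlier.
182.8: z = 2.19, |z| > 2 → outlier.
Every other value lies within [-32.33, 173.15].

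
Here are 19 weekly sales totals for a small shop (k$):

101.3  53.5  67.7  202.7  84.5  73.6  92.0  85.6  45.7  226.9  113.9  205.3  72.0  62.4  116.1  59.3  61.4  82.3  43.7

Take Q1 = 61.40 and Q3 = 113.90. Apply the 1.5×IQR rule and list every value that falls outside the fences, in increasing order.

IQR = Q3 − Q1 = 113.90 − 61.40 = 52.50.
Lower fence = Q1 − 1.5·IQR = 61.40 − 78.75 = -17.35.
Upper fence = Q3 + 1.5·IQR = 113.90 + 78.75 = 192.65.
202.7 > 192.65 → outlier.
205.3 > 192.65 → outlier.
226.9 > 192.65 → outlier.
All remaining values lie within [-17.35, 192.65].

202.7, 205.3, 226.9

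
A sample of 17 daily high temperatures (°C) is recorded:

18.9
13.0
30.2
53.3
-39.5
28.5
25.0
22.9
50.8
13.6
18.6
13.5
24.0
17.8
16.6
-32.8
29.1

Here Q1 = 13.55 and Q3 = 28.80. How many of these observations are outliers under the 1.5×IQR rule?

IQR = 15.25; fences at 13.55 − 22.875 = -9.325 and 28.80 + 22.875 = 51.675.
Outside the cutoffs: -39.5, -32.8, 53.3.

3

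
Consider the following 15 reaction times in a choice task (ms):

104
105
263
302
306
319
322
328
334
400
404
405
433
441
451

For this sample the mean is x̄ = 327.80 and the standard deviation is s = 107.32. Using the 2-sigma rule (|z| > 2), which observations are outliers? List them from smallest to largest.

Cutoffs at x̄ ± 2s: 327.80 ± 2·107.32 = [113.16, 542.44].
104: z = -2.09, |z| > 2 → outlier.
105: z = -2.08, |z| > 2 → outlier.
Every other value lies within [113.16, 542.44].

104, 105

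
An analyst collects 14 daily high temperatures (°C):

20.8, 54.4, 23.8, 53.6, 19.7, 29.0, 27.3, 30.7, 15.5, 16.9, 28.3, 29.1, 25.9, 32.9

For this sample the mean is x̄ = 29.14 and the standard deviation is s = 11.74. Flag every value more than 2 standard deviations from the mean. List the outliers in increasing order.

Cutoffs at x̄ ± 2s: 29.14 ± 2·11.74 = [5.66, 52.62].
53.6: z = 2.08, |z| > 2 → outlier.
54.4: z = 2.15, |z| > 2 → outlier.
Every other value lies within [5.66, 52.62].

53.6, 54.4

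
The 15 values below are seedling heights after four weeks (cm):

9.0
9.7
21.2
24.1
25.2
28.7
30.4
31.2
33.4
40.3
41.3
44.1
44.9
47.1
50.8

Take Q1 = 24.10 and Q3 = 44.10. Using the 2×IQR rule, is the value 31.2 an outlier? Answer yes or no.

no

IQR = Q3 − Q1 = 44.10 − 24.10 = 20.00.
Lower fence = Q1 − 2·IQR = 24.10 − 40.00 = -15.90.
Upper fence = Q3 + 2·IQR = 44.10 + 40.00 = 84.10.
31.2 lies within [-15.90, 84.10].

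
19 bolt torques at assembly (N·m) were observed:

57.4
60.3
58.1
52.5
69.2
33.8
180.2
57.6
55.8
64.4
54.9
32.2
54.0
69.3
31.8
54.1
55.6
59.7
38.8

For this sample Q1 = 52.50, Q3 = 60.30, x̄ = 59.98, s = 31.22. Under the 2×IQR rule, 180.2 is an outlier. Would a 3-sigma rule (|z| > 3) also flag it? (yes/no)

yes

z = (180.2 − 59.98) / 31.22 = 3.85.
|z| = 3.85 > 3.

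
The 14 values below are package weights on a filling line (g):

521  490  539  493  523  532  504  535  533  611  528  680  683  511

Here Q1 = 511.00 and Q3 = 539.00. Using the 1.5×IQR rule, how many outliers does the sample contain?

3

IQR = 28.00; fences at 511.00 − 42.00 = 469.00 and 539.00 + 42.00 = 581.00.
Outside the cutoffs: 611, 680, 683.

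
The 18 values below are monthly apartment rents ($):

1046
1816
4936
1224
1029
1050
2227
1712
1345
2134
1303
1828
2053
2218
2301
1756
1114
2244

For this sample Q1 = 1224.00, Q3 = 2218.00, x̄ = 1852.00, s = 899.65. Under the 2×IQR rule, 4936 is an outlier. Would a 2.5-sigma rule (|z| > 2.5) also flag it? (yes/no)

yes

z = (4936 − 1852.00) / 899.65 = 3.43.
|z| = 3.43 > 2.5.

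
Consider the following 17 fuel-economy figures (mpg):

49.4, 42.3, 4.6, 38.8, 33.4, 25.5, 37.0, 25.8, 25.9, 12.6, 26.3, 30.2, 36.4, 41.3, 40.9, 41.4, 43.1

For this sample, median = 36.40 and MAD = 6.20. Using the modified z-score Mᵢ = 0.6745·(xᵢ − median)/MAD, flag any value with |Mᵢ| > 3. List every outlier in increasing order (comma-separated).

|Mᵢ| > 3 ⇔ |xᵢ − 36.40| > 3·6.20/0.6745 = 27.58.
So outliers lie outside [8.82, 63.98].
4.6: M = -3.46 → outlier.

4.6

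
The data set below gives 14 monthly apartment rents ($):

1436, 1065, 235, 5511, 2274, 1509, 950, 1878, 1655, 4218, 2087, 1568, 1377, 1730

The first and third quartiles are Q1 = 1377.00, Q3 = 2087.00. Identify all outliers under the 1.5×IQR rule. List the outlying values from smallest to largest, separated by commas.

235, 4218, 5511

IQR = Q3 − Q1 = 2087.00 − 1377.00 = 710.00.
Lower fence = Q1 − 1.5·IQR = 1377.00 − 1065.00 = 312.00.
Upper fence = Q3 + 1.5·IQR = 2087.00 + 1065.00 = 3152.00.
235 < 312.00 → outlier.
4218 > 3152.00 → outlier.
5511 > 3152.00 → outlier.
All remaining values lie within [312.00, 3152.00].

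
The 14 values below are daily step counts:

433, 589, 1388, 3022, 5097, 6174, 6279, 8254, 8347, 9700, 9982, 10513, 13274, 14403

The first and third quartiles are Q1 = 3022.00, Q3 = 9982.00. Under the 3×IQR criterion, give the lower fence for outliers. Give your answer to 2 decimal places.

IQR = Q3 − Q1 = 9982.00 − 3022.00 = 6960.00.
Lower fence = Q1 − 3·IQR = 3022.00 − 20880.00 = -17858.00.
Upper fence = Q3 + 3·IQR = 9982.00 + 20880.00 = 30862.00.

-17858.00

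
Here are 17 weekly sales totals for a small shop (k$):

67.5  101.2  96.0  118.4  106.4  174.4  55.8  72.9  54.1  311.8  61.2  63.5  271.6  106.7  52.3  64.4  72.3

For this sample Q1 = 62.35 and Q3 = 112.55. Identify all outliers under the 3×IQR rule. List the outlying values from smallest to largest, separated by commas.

271.6, 311.8

IQR = Q3 − Q1 = 112.55 − 62.35 = 50.20.
Lower fence = Q1 − 3·IQR = 62.35 − 150.60 = -88.25.
Upper fence = Q3 + 3·IQR = 112.55 + 150.60 = 263.15.
271.6 > 263.15 → outlier.
311.8 > 263.15 → outlier.
All remaining values lie within [-88.25, 263.15].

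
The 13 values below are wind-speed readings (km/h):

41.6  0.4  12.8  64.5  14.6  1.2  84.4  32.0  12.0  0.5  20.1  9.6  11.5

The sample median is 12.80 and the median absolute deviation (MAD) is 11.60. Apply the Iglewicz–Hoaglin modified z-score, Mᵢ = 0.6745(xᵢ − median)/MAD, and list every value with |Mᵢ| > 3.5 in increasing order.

84.4

|Mᵢ| > 3.5 ⇔ |xᵢ − 12.80| > 3.5·11.60/0.6745 = 60.19.
So outliers lie outside [-47.39, 72.99].
84.4: M = 4.16 → outlier.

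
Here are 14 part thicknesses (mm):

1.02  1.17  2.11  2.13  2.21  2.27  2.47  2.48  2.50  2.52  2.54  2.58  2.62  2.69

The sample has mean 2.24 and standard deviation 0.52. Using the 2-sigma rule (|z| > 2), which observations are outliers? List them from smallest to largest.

1.02, 1.17

Cutoffs at x̄ ± 2s: 2.24 ± 2·0.52 = [1.20, 3.28].
1.02: z = -2.35, |z| > 2 → outlier.
1.17: z = -2.06, |z| > 2 → outlier.
Every other value lies within [1.20, 3.28].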